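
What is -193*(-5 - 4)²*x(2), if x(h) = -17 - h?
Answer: 297027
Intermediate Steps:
-193*(-5 - 4)²*x(2) = -193*(-5 - 4)²*(-17 - 1*2) = -193*(-9)²*(-17 - 2) = -15633*(-19) = -193*(-1539) = 297027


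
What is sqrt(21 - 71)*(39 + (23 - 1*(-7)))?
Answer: 345*I*sqrt(2) ≈ 487.9*I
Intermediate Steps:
sqrt(21 - 71)*(39 + (23 - 1*(-7))) = sqrt(-50)*(39 + (23 + 7)) = (5*I*sqrt(2))*(39 + 30) = (5*I*sqrt(2))*69 = 345*I*sqrt(2)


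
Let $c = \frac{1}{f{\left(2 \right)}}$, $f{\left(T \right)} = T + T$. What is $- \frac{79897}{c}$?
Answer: $-319588$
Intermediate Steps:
$f{\left(T \right)} = 2 T$
$c = \frac{1}{4}$ ($c = \frac{1}{2 \cdot 2} = \frac{1}{4} \approx 0.25$)
$- \frac{79897}{c} = - 79897 \frac{1}{\frac{1}{4}} = \left(-79897\right) 4 = -319588$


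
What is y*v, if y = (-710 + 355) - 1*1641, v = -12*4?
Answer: 95808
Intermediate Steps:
v = -48
y = -1996 (y = -355 - 1641 = -1996)
y*v = -1996*(-48) = 95808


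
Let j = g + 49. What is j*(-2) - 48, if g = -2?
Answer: -142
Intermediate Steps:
j = 47 (j = -2 + 49 = 47)
j*(-2) - 48 = 47*(-2) - 48 = -94 - 48 = -142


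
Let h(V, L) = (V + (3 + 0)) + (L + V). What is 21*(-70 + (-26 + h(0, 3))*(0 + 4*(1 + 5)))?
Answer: -11550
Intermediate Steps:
h(V, L) = 3 + L + 2*V (h(V, L) = (V + 3) + (L + V) = (3 + V) + (L + V) = 3 + L + 2*V)
21*(-70 + (-26 + h(0, 3))*(0 + 4*(1 + 5))) = 21*(-70 + (-26 + (3 + 3 + 2*0))*(0 + 4*(1 + 5))) = 21*(-70 + (-26 + (3 + 3 + 0))*(0 + 4*6)) = 21*(-70 + (-26 + 6)*(0 + 24)) = 21*(-70 - 20*24) = 21*(-70 - 480) = 21*(-550) = -11550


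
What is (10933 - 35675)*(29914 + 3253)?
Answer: -820617914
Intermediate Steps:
(10933 - 35675)*(29914 + 3253) = -24742*33167 = -820617914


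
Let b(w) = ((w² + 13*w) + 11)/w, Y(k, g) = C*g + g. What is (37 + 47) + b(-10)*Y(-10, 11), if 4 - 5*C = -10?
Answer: 8171/50 ≈ 163.42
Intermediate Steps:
C = 14/5 (C = ⅘ - ⅕*(-10) = ⅘ + 2 = 14/5 ≈ 2.8000)
Y(k, g) = 19*g/5 (Y(k, g) = 14*g/5 + g = 19*g/5)
b(w) = (11 + w² + 13*w)/w
(37 + 47) + b(-10)*Y(-10, 11) = (37 + 47) + (13 - 10 + 11/(-10))*((19/5)*11) = 84 + (13 - 10 + 11*(-⅒))*(209/5) = 84 + (13 - 10 - 11/10)*(209/5) = 84 + (19/10)*(209/5) = 84 + 3971/50 = 8171/50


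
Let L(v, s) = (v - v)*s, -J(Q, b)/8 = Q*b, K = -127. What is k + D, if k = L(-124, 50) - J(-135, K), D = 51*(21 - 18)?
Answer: 137313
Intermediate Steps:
J(Q, b) = -8*Q*b
D = 153 (D = 51*3 = 153)
L(v, s) = 0 (L(v, s) = 0*s = 0)
k = 137160 (k = 0 - (-8)*(-135)*(-127) = 0 - 1*(-137160) = 0 + 137160 = 137160)
k + D = 137160 + 153 = 137313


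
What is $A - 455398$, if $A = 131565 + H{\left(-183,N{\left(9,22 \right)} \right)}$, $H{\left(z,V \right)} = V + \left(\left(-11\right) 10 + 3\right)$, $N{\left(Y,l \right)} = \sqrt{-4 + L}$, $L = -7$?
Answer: $-323940 + i \sqrt{11} \approx -3.2394 \cdot 10^{5} + 3.3166 i$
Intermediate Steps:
$N{\left(Y,l \right)} = i \sqrt{11}$ ($N{\left(Y,l \right)} = \sqrt{-4 - 7} = \sqrt{-11} = i \sqrt{11}$)
$H{\left(z,V \right)} = -107 + V$ ($H{\left(z,V \right)} = V + \left(-110 + 3\right) = V - 107 = -107 + V$)
$A = 131458 + i \sqrt{11}$ ($A = 131565 - \left(107 - i \sqrt{11}\right) = 131458 + i \sqrt{11} \approx 1.3146 \cdot 10^{5} + 3.3166 i$)
$A - 455398 = \left(131458 + i \sqrt{11}\right) - 455398 = -323940 + i \sqrt{11}$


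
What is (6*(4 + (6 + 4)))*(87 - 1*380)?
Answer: -24612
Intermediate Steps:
(6*(4 + (6 + 4)))*(87 - 1*380) = (6*(4 + 10))*(87 - 380) = (6*14)*(-293) = 84*(-293) = -24612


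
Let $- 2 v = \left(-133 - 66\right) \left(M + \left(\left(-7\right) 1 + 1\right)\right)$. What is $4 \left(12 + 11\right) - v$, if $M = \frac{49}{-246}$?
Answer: $\frac{348739}{492} \approx 708.82$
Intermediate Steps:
$M = - \frac{49}{246}$ ($M = 49 \left(- \frac{1}{246}\right) = - \frac{49}{246} \approx -0.19919$)
$v = - \frac{303475}{492}$ ($v = - \frac{\left(-133 - 66\right) \left(- \frac{49}{246} + \left(\left(-7\right) 1 + 1\right)\right)}{2} = - \frac{\left(-199\right) \left(- \frac{49}{246} + \left(-7 + 1\right)\right)}{2} = - \frac{\left(-199\right) \left(- \frac{49}{246} - 6\right)}{2} = - \frac{\left(-199\right) \left(- \frac{1525}{246}\right)}{2} = \left(- \frac{1}{2}\right) \frac{303475}{246} = - \frac{303475}{492} \approx -616.82$)
$4 \left(12 + 11\right) - v = 4 \left(12 + 11\right) - - \frac{303475}{492} = 4 \cdot 23 + \frac{303475}{492} = 92 + \frac{303475}{492} = \frac{348739}{492}$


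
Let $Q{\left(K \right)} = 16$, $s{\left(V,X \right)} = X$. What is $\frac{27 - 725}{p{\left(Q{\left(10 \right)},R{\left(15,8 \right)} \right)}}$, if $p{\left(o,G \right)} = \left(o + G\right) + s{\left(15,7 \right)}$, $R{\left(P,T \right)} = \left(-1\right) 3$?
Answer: $- \frac{349}{10} \approx -34.9$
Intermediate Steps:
$R{\left(P,T \right)} = -3$
$p{\left(o,G \right)} = 7 + G + o$ ($p{\left(o,G \right)} = \left(o + G\right) + 7 = \left(G + o\right) + 7 = 7 + G + o$)
$\frac{27 - 725}{p{\left(Q{\left(10 \right)},R{\left(15,8 \right)} \right)}} = \frac{27 - 725}{7 - 3 + 16} = \frac{27 - 725}{20} = \left(-698\right) \frac{1}{20} = - \frac{349}{10}$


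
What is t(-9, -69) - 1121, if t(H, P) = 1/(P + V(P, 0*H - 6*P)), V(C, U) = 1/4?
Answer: -308279/275 ≈ -1121.0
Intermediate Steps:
V(C, U) = 1/4
t(H, P) = 1/(1/4 + P) (t(H, P) = 1/(P + 1/4) = 1/(1/4 + P))
t(-9, -69) - 1121 = 4/(1 + 4*(-69)) - 1121 = 4/(1 - 276) - 1121 = 4/(-275) - 1121 = 4*(-1/275) - 1121 = -4/275 - 1121 = -308279/275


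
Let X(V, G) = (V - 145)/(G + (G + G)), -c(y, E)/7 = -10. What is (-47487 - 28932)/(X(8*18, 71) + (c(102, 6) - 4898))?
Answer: 16277247/1028365 ≈ 15.828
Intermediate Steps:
c(y, E) = 70 (c(y, E) = -7*(-10) = 70)
X(V, G) = (-145 + V)/(3*G) (X(V, G) = (-145 + V)/(G + 2*G) = (-145 + V)/((3*G)) = (-145 + V)*(1/(3*G)) = (-145 + V)/(3*G))
(-47487 - 28932)/(X(8*18, 71) + (c(102, 6) - 4898)) = (-47487 - 28932)/((⅓)*(-145 + 8*18)/71 + (70 - 4898)) = -76419/((⅓)*(1/71)*(-145 + 144) - 4828) = -76419/((⅓)*(1/71)*(-1) - 4828) = -76419/(-1/213 - 4828) = -76419/(-1028365/213) = -76419*(-213/1028365) = 16277247/1028365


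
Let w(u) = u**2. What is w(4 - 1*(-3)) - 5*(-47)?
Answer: 284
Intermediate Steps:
w(4 - 1*(-3)) - 5*(-47) = (4 - 1*(-3))**2 - 5*(-47) = (4 + 3)**2 + 235 = 7**2 + 235 = 49 + 235 = 284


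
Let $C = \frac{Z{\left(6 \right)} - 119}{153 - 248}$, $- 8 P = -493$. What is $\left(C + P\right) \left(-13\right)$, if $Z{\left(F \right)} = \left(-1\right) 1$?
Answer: $- \frac{124267}{152} \approx -817.55$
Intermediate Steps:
$P = \frac{493}{8}$ ($P = \left(- \frac{1}{8}\right) \left(-493\right) = \frac{493}{8} \approx 61.625$)
$Z{\left(F \right)} = -1$
$C = \frac{24}{19}$ ($C = \frac{-1 - 119}{153 - 248} = - \frac{120}{-95} = \left(-120\right) \left(- \frac{1}{95}\right) = \frac{24}{19} \approx 1.2632$)
$\left(C + P\right) \left(-13\right) = \left(\frac{24}{19} + \frac{493}{8}\right) \left(-13\right) = \frac{9559}{152} \left(-13\right) = - \frac{124267}{152}$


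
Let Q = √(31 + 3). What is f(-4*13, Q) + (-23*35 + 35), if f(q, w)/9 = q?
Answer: -1238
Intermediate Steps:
Q = √34 ≈ 5.8309
f(q, w) = 9*q
f(-4*13, Q) + (-23*35 + 35) = 9*(-4*13) + (-23*35 + 35) = 9*(-52) + (-805 + 35) = -468 - 770 = -1238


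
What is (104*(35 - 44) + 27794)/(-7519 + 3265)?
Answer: -13429/2127 ≈ -6.3136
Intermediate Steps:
(104*(35 - 44) + 27794)/(-7519 + 3265) = (104*(-9) + 27794)/(-4254) = (-936 + 27794)*(-1/4254) = 26858*(-1/4254) = -13429/2127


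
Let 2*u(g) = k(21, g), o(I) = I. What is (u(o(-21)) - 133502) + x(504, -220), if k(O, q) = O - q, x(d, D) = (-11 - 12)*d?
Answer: -145073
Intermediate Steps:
x(d, D) = -23*d
u(g) = 21/2 - g/2 (u(g) = (21 - g)/2 = 21/2 - g/2)
(u(o(-21)) - 133502) + x(504, -220) = ((21/2 - 1/2*(-21)) - 133502) - 23*504 = ((21/2 + 21/2) - 133502) - 11592 = (21 - 133502) - 11592 = -133481 - 11592 = -145073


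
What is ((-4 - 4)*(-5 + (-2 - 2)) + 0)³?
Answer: 373248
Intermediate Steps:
((-4 - 4)*(-5 + (-2 - 2)) + 0)³ = (-8*(-5 - 4) + 0)³ = (-8*(-9) + 0)³ = (72 + 0)³ = 72³ = 373248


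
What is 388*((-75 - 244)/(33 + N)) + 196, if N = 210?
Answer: -76144/243 ≈ -313.35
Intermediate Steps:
388*((-75 - 244)/(33 + N)) + 196 = 388*((-75 - 244)/(33 + 210)) + 196 = 388*(-319/243) + 196 = -123772/243 + 196 = -76144/243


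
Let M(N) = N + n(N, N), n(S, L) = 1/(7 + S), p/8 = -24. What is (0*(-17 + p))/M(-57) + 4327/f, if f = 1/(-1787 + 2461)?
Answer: 2916398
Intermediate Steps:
p = -192 (p = 8*(-24) = -192)
M(N) = N + 1/(7 + N)
f = 1/674 ≈ 0.0014837
(0*(-17 + p))/M(-57) + 4327/f = (0*(-17 - 192))/(((1 - 57*(7 - 57))/(7 - 57))) + 4327/(1/674) = (0*(-209))/(((1 - 57*(-50))/(-50))) + 4327*674 = 0/((-(1 + 2850)/50)) + 2916398 = 0/((-1/50*2851)) + 2916398 = 0/(-2851/50) + 2916398 = 0*(-50/2851) + 2916398 = 0 + 2916398 = 2916398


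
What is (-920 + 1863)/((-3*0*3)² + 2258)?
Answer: 943/2258 ≈ 0.41763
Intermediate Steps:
(-920 + 1863)/((-3*0*3)² + 2258) = 943/((0*3)² + 2258) = 943/(0² + 2258) = 943/(0 + 2258) = 943/2258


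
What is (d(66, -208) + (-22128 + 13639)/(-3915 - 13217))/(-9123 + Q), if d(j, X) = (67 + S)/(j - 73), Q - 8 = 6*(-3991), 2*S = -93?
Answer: 291783/3964807364 ≈ 7.3593e-5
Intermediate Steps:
S = -93/2 (S = (½)*(-93) = -93/2 ≈ -46.500)
Q = -23938 (Q = 8 + 6*(-3991) = 8 - 23946 = -23938)
d(j, X) = 41/(2*(-73 + j)) (d(j, X) = (67 - 93/2)/(j - 73) = 41/(2*(-73 + j)))
(d(66, -208) + (-22128 + 13639)/(-3915 - 13217))/(-9123 + Q) = (41/(2*(-73 + 66)) + (-22128 + 13639)/(-3915 - 13217))/(-9123 - 23938) = ((41/2)/(-7) - 8489/(-17132))/(-33061) = ((41/2)*(-⅐) - 8489*(-1/17132))*(-1/33061) = (-41/14 + 8489/17132)*(-1/33061) = -291783/119924*(-1/33061) = 291783/3964807364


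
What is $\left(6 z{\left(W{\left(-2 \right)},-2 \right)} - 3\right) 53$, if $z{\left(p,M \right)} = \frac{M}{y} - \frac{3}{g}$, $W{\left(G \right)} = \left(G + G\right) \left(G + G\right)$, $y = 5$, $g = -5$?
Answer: $- \frac{477}{5} \approx -95.4$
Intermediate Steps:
$W{\left(G \right)} = 4 G^{2}$ ($W{\left(G \right)} = 2 G 2 G = 4 G^{2}$)
$z{\left(p,M \right)} = \frac{3}{5} + \frac{M}{5}$ ($z{\left(p,M \right)} = \frac{M}{5} - \frac{3}{-5} = M \frac{1}{5} - - \frac{3}{5} = \frac{M}{5} + \frac{3}{5} = \frac{3}{5} + \frac{M}{5}$)
$\left(6 z{\left(W{\left(-2 \right)},-2 \right)} - 3\right) 53 = \left(6 \left(\frac{3}{5} + \frac{1}{5} \left(-2\right)\right) - 3\right) 53 = \left(6 \left(\frac{3}{5} - \frac{2}{5}\right) - 3\right) 53 = \left(6 \cdot \frac{1}{5} - 3\right) 53 = \left(\frac{6}{5} - 3\right) 53 = \left(- \frac{9}{5}\right) 53 = - \frac{477}{5}$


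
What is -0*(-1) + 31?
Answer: 31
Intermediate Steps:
-0*(-1) + 31 = -20*0 + 31 = 0 + 31 = 31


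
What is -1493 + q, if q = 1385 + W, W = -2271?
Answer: -2379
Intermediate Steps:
q = -886 (q = 1385 - 2271 = -886)
-1493 + q = -1493 - 886 = -2379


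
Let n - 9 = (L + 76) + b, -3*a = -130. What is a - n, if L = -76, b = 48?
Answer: -41/3 ≈ -13.667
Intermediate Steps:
a = 130/3 (a = -1/3*(-130) = 130/3 ≈ 43.333)
n = 57 (n = 9 + ((-76 + 76) + 48) = 9 + (0 + 48) = 9 + 48 = 57)
a - n = 130/3 - 1*57 = 130/3 - 57 = -41/3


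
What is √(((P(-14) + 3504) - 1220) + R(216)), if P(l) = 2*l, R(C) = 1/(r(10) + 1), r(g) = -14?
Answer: √381251/13 ≈ 47.497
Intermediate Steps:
R(C) = -1/13 (R(C) = 1/(-14 + 1) = 1/(-13) = -1/13)
√(((P(-14) + 3504) - 1220) + R(216)) = √(((2*(-14) + 3504) - 1220) - 1/13) = √(((-28 + 3504) - 1220) - 1/13) = √((3476 - 1220) - 1/13) = √(2256 - 1/13) = √(29327/13) = √381251/13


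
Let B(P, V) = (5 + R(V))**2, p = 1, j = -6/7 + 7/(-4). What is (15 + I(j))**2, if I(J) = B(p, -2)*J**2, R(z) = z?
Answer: 3566597841/614656 ≈ 5802.6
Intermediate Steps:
j = -73/28 (j = -6*1/7 + 7*(-1/4) = -6/7 - 7/4 = -73/28 ≈ -2.6071)
B(P, V) = (5 + V)**2
I(J) = 9*J**2 (I(J) = (5 - 2)**2*J**2 = 3**2*J**2 = 9*J**2)
(15 + I(j))**2 = (15 + 9*(-73/28)**2)**2 = (15 + 9*(5329/784))**2 = (15 + 47961/784)**2 = (59721/784)**2 = 3566597841/614656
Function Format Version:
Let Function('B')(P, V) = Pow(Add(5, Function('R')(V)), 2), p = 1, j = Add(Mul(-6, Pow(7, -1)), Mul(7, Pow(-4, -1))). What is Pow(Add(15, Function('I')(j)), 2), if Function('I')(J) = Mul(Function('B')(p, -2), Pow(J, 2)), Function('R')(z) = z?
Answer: Rational(3566597841, 614656) ≈ 5802.6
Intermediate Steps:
j = Rational(-73, 28) (j = Add(Mul(-6, Rational(1, 7)), Mul(7, Rational(-1, 4))) = Add(Rational(-6, 7), Rational(-7, 4)) = Rational(-73, 28) ≈ -2.6071)
Function('B')(P, V) = Pow(Add(5, V), 2)
Function('I')(J) = Mul(9, Pow(J, 2)) (Function('I')(J) = Mul(Pow(Add(5, -2), 2), Pow(J, 2)) = Mul(Pow(3, 2), Pow(J, 2)) = Mul(9, Pow(J, 2)))
Pow(Add(15, Function('I')(j)), 2) = Pow(Add(15, Mul(9, Pow(Rational(-73, 28), 2))), 2) = Pow(Add(15, Mul(9, Rational(5329, 784))), 2) = Pow(Add(15, Rational(47961, 784)), 2) = Pow(Rational(59721, 784), 2) = Rational(3566597841, 614656)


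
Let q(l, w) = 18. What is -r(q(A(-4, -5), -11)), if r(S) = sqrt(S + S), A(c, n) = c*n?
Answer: -6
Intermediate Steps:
r(S) = sqrt(2)*sqrt(S) (r(S) = sqrt(2*S) = sqrt(2)*sqrt(S))
-r(q(A(-4, -5), -11)) = -sqrt(2)*sqrt(18) = -sqrt(2)*3*sqrt(2) = -1*6 = -6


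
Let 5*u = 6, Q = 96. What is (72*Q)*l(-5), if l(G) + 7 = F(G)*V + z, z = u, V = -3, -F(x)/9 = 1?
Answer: 732672/5 ≈ 1.4653e+5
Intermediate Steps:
u = 6/5 (u = (⅕)*6 = 6/5 ≈ 1.2000)
F(x) = -9 (F(x) = -9*1 = -9)
z = 6/5 ≈ 1.2000
l(G) = 106/5 (l(G) = -7 + (-9*(-3) + 6/5) = -7 + (27 + 6/5) = -7 + 141/5 = 106/5)
(72*Q)*l(-5) = (72*96)*(106/5) = 6912*(106/5) = 732672/5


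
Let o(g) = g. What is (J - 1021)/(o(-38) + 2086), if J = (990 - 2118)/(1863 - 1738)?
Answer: -128753/256000 ≈ -0.50294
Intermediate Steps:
J = -1128/125 ≈ -9.0240
(J - 1021)/(o(-38) + 2086) = (-1128/125 - 1021)/(-38 + 2086) = -128753/125/2048 = -128753/125*1/2048 = -128753/256000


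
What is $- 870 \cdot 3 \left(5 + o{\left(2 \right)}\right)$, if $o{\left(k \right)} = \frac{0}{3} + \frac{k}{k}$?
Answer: $-15660$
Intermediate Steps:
$o{\left(k \right)} = 1$ ($o{\left(k \right)} = 0 \cdot \frac{1}{3} + 1 = 0 + 1 = 1$)
$- 870 \cdot 3 \left(5 + o{\left(2 \right)}\right) = - 870 \cdot 3 \left(5 + 1\right) = - 870 \cdot 3 \cdot 6 = \left(-870\right) 18 = -15660$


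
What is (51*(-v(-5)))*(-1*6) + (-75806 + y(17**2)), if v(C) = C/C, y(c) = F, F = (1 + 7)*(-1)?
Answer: -75508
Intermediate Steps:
F = -8 (F = 8*(-1) = -8)
y(c) = -8
v(C) = 1
(51*(-v(-5)))*(-1*6) + (-75806 + y(17**2)) = (51*(-1*1))*(-1*6) + (-75806 - 8) = (51*(-1))*(-6) - 75814 = -51*(-6) - 75814 = 306 - 75814 = -75508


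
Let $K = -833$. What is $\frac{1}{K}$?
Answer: $- \frac{1}{833} \approx -0.0012005$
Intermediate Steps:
$\frac{1}{K} = \frac{1}{-833} = - \frac{1}{833}$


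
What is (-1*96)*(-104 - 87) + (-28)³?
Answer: -3616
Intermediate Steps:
(-1*96)*(-104 - 87) + (-28)³ = -96*(-191) - 21952 = 18336 - 21952 = -3616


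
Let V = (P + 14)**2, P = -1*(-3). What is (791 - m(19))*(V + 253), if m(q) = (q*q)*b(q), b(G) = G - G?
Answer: 428722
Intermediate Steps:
b(G) = 0
P = 3
V = 289 (V = (3 + 14)**2 = 17**2 = 289)
m(q) = 0 (m(q) = (q*q)*0 = q**2*0 = 0)
(791 - m(19))*(V + 253) = (791 - 1*0)*(289 + 253) = (791 + 0)*542 = 791*542 = 428722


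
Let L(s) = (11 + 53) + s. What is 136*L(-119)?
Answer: -7480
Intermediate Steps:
L(s) = 64 + s
136*L(-119) = 136*(64 - 119) = 136*(-55) = -7480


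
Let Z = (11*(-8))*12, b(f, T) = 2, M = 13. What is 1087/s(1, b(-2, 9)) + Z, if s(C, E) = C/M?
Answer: 13075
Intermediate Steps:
Z = -1056 (Z = -88*12 = -1056)
s(C, E) = C/13
1087/s(1, b(-2, 9)) + Z = 1087/(((1/13)*1)) - 1056 = 1087/(1/13) - 1056 = 1087*13 - 1056 = 14131 - 1056 = 13075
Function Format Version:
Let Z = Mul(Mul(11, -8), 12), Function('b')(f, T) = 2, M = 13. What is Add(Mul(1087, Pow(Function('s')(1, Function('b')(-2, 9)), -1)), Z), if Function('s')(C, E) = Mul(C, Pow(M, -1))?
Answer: 13075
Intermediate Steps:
Z = -1056 (Z = Mul(-88, 12) = -1056)
Function('s')(C, E) = Mul(Rational(1, 13), C) (Function('s')(C, E) = Mul(C, Pow(13, -1)) = Mul(C, Rational(1, 13)) = Mul(Rational(1, 13), C))
Add(Mul(1087, Pow(Function('s')(1, Function('b')(-2, 9)), -1)), Z) = Add(Mul(1087, Pow(Mul(Rational(1, 13), 1), -1)), -1056) = Add(Mul(1087, Pow(Rational(1, 13), -1)), -1056) = Add(Mul(1087, 13), -1056) = Add(14131, -1056) = 13075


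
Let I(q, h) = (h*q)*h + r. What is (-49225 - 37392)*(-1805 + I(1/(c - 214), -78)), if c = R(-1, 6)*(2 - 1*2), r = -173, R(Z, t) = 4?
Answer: 18595630496/107 ≈ 1.7379e+8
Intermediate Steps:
c = 0 (c = 4*(2 - 1*2) = 4*(2 - 2) = 4*0 = 0)
I(q, h) = -173 + q*h² (I(q, h) = (h*q)*h - 173 = q*h² - 173 = -173 + q*h²)
(-49225 - 37392)*(-1805 + I(1/(c - 214), -78)) = (-49225 - 37392)*(-1805 + (-173 + (-78)²/(0 - 214))) = -86617*(-1805 + (-173 + 6084/(-214))) = -86617*(-1805 + (-173 - 1/214*6084)) = -86617*(-1805 + (-173 - 3042/107)) = -86617*(-1805 - 21553/107) = -86617*(-214688/107) = 18595630496/107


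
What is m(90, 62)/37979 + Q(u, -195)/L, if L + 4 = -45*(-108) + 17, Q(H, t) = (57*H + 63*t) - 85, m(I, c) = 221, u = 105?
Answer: -241418982/185071667 ≈ -1.3045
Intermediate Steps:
Q(H, t) = -85 + 57*H + 63*t
L = 4873 (L = -4 + (-45*(-108) + 17) = -4 + (4860 + 17) = -4 + 4877 = 4873)
m(90, 62)/37979 + Q(u, -195)/L = 221/37979 + (-85 + 57*105 + 63*(-195))/4873 = 221*(1/37979) + (-85 + 5985 - 12285)*(1/4873) = 221/37979 - 6385*1/4873 = 221/37979 - 6385/4873 = -241418982/185071667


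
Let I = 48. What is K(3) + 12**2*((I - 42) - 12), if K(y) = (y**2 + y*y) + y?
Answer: -843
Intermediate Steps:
K(y) = y + 2*y**2 (K(y) = (y**2 + y**2) + y = 2*y**2 + y = y + 2*y**2)
K(3) + 12**2*((I - 42) - 12) = 3*(1 + 2*3) + 12**2*((48 - 42) - 12) = 3*(1 + 6) + 144*(6 - 12) = 3*7 + 144*(-6) = 21 - 864 = -843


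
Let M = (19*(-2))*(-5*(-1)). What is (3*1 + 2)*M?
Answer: -950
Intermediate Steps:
M = -190 (M = -38*5 = -190)
(3*1 + 2)*M = (3*1 + 2)*(-190) = (3 + 2)*(-190) = 5*(-190) = -950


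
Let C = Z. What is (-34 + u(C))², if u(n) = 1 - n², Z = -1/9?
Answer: 7150276/6561 ≈ 1089.8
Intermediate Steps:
Z = -⅑ (Z = -1*⅑ = -⅑ ≈ -0.11111)
C = -⅑ ≈ -0.11111
(-34 + u(C))² = (-34 + (1 - (-⅑)²))² = (-34 + (1 - 1*1/81))² = (-34 + (1 - 1/81))² = (-34 + 80/81)² = (-2674/81)² = 7150276/6561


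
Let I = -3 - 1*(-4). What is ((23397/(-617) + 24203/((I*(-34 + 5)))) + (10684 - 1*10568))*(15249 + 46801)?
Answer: -839919720800/17893 ≈ -4.6941e+7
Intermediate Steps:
I = 1 (I = -3 + 4 = 1)
((23397/(-617) + 24203/((I*(-34 + 5)))) + (10684 - 1*10568))*(15249 + 46801) = ((23397/(-617) + 24203/((1*(-34 + 5)))) + (10684 - 1*10568))*(15249 + 46801) = ((23397*(-1/617) + 24203/((1*(-29)))) + (10684 - 10568))*62050 = ((-23397/617 + 24203/(-29)) + 116)*62050 = ((-23397/617 + 24203*(-1/29)) + 116)*62050 = ((-23397/617 - 24203/29) + 116)*62050 = (-15611764/17893 + 116)*62050 = -13536176/17893*62050 = -839919720800/17893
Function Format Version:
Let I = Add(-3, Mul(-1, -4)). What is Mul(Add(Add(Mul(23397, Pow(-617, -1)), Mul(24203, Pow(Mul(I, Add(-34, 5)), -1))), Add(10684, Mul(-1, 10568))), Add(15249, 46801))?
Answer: Rational(-839919720800, 17893) ≈ -4.6941e+7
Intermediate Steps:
I = 1 (I = Add(-3, 4) = 1)
Mul(Add(Add(Mul(23397, Pow(-617, -1)), Mul(24203, Pow(Mul(I, Add(-34, 5)), -1))), Add(10684, Mul(-1, 10568))), Add(15249, 46801)) = Mul(Add(Add(Mul(23397, Pow(-617, -1)), Mul(24203, Pow(Mul(1, Add(-34, 5)), -1))), Add(10684, Mul(-1, 10568))), Add(15249, 46801)) = Mul(Add(Add(Mul(23397, Rational(-1, 617)), Mul(24203, Pow(Mul(1, -29), -1))), Add(10684, -10568)), 62050) = Mul(Add(Add(Rational(-23397, 617), Mul(24203, Pow(-29, -1))), 116), 62050) = Mul(Add(Add(Rational(-23397, 617), Mul(24203, Rational(-1, 29))), 116), 62050) = Mul(Add(Add(Rational(-23397, 617), Rational(-24203, 29)), 116), 62050) = Mul(Add(Rational(-15611764, 17893), 116), 62050) = Mul(Rational(-13536176, 17893), 62050) = Rational(-839919720800, 17893)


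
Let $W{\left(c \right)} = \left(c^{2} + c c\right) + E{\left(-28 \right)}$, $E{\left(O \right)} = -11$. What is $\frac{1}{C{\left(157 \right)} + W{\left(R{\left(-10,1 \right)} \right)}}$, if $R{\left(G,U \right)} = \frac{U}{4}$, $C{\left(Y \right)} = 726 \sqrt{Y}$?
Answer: $\frac{232}{1765350693} + \frac{15488 \sqrt{157}}{1765350693} \approx 0.00011006$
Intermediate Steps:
$R{\left(G,U \right)} = \frac{U}{4}$ ($R{\left(G,U \right)} = U \frac{1}{4} = \frac{U}{4}$)
$W{\left(c \right)} = -11 + 2 c^{2}$ ($W{\left(c \right)} = \left(c^{2} + c c\right) - 11 = \left(c^{2} + c^{2}\right) - 11 = 2 c^{2} - 11 = -11 + 2 c^{2}$)
$\frac{1}{C{\left(157 \right)} + W{\left(R{\left(-10,1 \right)} \right)}} = \frac{1}{726 \sqrt{157} - \left(11 - 2 \left(\frac{1}{4} \cdot 1\right)^{2}\right)} = \frac{1}{726 \sqrt{157} - \left(11 - \frac{2}{16}\right)} = \frac{1}{726 \sqrt{157} + \left(-11 + 2 \cdot \frac{1}{16}\right)} = \frac{1}{726 \sqrt{157} + \left(-11 + \frac{1}{8}\right)} = \frac{1}{726 \sqrt{157} - \frac{87}{8}} = \frac{1}{- \frac{87}{8} + 726 \sqrt{157}}$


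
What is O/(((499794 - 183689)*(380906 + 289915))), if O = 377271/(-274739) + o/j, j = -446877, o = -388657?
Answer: -61814497144/26034325538868797537115 ≈ -2.3743e-12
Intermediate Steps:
O = -61814497144/122774540103 (O = 377271/(-274739) - 388657/(-446877) = 377271*(-1/274739) - 388657*(-1/446877) = -377271/274739 + 388657/446877 = -61814497144/122774540103 ≈ -0.50348)
O/(((499794 - 183689)*(380906 + 289915))) = -61814497144*1/((380906 + 289915)*(499794 - 183689))/122774540103 = -61814497144/(122774540103*(316105*670821)) = -61814497144/122774540103/212049872205 = -61814497144/122774540103*1/212049872205 = -61814497144/26034325538868797537115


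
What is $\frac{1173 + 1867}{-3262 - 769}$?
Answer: $- \frac{3040}{4031} \approx -0.75416$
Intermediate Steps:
$\frac{1173 + 1867}{-3262 - 769} = \frac{3040}{-4031} = 3040 \left(- \frac{1}{4031}\right) = - \frac{3040}{4031}$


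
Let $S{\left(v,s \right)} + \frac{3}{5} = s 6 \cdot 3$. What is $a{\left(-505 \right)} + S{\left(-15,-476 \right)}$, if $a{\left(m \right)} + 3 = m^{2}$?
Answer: $\frac{1232267}{5} \approx 2.4645 \cdot 10^{5}$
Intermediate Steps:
$a{\left(m \right)} = -3 + m^{2}$
$S{\left(v,s \right)} = - \frac{3}{5} + 18 s$ ($S{\left(v,s \right)} = - \frac{3}{5} + s 6 \cdot 3 = - \frac{3}{5} + 6 s 3 = - \frac{3}{5} + 18 s$)
$a{\left(-505 \right)} + S{\left(-15,-476 \right)} = \left(-3 + \left(-505\right)^{2}\right) + \left(- \frac{3}{5} + 18 \left(-476\right)\right) = \left(-3 + 255025\right) - \frac{42843}{5} = 255022 - \frac{42843}{5} = \frac{1232267}{5}$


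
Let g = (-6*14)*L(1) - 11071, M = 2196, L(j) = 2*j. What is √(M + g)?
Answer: I*√9043 ≈ 95.095*I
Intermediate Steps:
g = -11239 (g = (-6*14)*(2*1) - 11071 = -84*2 - 11071 = -168 - 11071 = -11239)
√(M + g) = √(2196 - 11239) = √(-9043) = I*√9043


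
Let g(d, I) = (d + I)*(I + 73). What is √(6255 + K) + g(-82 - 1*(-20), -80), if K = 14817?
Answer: 994 + 4*√1317 ≈ 1139.2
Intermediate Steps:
g(d, I) = (73 + I)*(I + d) (g(d, I) = (I + d)*(73 + I) = (73 + I)*(I + d))
√(6255 + K) + g(-82 - 1*(-20), -80) = √(6255 + 14817) + ((-80)² + 73*(-80) + 73*(-82 - 1*(-20)) - 80*(-82 - 1*(-20))) = √21072 + (6400 - 5840 + 73*(-82 + 20) - 80*(-82 + 20)) = 4*√1317 + (6400 - 5840 + 73*(-62) - 80*(-62)) = 4*√1317 + (6400 - 5840 - 4526 + 4960) = 4*√1317 + 994 = 994 + 4*√1317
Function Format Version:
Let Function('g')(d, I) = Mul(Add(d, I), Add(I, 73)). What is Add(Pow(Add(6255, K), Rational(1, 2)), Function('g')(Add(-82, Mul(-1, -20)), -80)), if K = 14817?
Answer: Add(994, Mul(4, Pow(1317, Rational(1, 2)))) ≈ 1139.2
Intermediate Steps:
Function('g')(d, I) = Mul(Add(73, I), Add(I, d)) (Function('g')(d, I) = Mul(Add(I, d), Add(73, I)) = Mul(Add(73, I), Add(I, d)))
Add(Pow(Add(6255, K), Rational(1, 2)), Function('g')(Add(-82, Mul(-1, -20)), -80)) = Add(Pow(Add(6255, 14817), Rational(1, 2)), Add(Pow(-80, 2), Mul(73, -80), Mul(73, Add(-82, Mul(-1, -20))), Mul(-80, Add(-82, Mul(-1, -20))))) = Add(Pow(21072, Rational(1, 2)), Add(6400, -5840, Mul(73, Add(-82, 20)), Mul(-80, Add(-82, 20)))) = Add(Mul(4, Pow(1317, Rational(1, 2))), Add(6400, -5840, Mul(73, -62), Mul(-80, -62))) = Add(Mul(4, Pow(1317, Rational(1, 2))), Add(6400, -5840, -4526, 4960)) = Add(Mul(4, Pow(1317, Rational(1, 2))), 994) = Add(994, Mul(4, Pow(1317, Rational(1, 2))))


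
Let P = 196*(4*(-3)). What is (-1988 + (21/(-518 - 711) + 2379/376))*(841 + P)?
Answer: 1383693500927/462104 ≈ 2.9943e+6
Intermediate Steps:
P = -2352 (P = 196*(-12) = -2352)
(-1988 + (21/(-518 - 711) + 2379/376))*(841 + P) = (-1988 + (21/(-518 - 711) + 2379/376))*(841 - 2352) = (-1988 + (21/(-1229) + 2379*(1/376)))*(-1511) = (-1988 + (21*(-1/1229) + 2379/376))*(-1511) = (-1988 + (-21/1229 + 2379/376))*(-1511) = (-1988 + 2915895/462104)*(-1511) = -915746857/462104*(-1511) = 1383693500927/462104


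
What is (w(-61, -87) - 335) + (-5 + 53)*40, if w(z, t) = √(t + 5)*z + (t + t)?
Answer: 1411 - 61*I*√82 ≈ 1411.0 - 552.38*I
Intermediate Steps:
w(z, t) = 2*t + z*√(5 + t) (w(z, t) = √(5 + t)*z + 2*t = z*√(5 + t) + 2*t = 2*t + z*√(5 + t))
(w(-61, -87) - 335) + (-5 + 53)*40 = ((2*(-87) - 61*√(5 - 87)) - 335) + (-5 + 53)*40 = ((-174 - 61*I*√82) - 335) + 48*40 = ((-174 - 61*I*√82) - 335) + 1920 = (-509 - 61*I*√82) + 1920 = 1411 - 61*I*√82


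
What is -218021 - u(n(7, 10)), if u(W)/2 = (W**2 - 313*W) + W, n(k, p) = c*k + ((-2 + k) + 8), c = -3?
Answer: -223141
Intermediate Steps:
n(k, p) = 6 - 2*k (n(k, p) = -3*k + ((-2 + k) + 8) = -3*k + (6 + k) = 6 - 2*k)
u(W) = -624*W + 2*W**2 (u(W) = 2*((W**2 - 313*W) + W) = 2*(W**2 - 312*W) = -624*W + 2*W**2)
-218021 - u(n(7, 10)) = -218021 - 2*(6 - 2*7)*(-312 + (6 - 2*7)) = -218021 - 2*(6 - 14)*(-312 + (6 - 14)) = -218021 - 2*(-8)*(-312 - 8) = -218021 - 2*(-8)*(-320) = -218021 - 1*5120 = -218021 - 5120 = -223141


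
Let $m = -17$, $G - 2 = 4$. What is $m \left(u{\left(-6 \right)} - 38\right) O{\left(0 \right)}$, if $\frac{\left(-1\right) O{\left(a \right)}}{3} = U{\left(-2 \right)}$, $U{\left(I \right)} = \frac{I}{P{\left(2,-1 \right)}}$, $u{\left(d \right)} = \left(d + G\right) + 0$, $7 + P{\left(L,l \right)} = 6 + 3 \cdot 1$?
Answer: $1938$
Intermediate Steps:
$G = 6$ ($G = 2 + 4 = 6$)
$P{\left(L,l \right)} = 2$ ($P{\left(L,l \right)} = -7 + \left(6 + 3 \cdot 1\right) = -7 + \left(6 + 3\right) = -7 + 9 = 2$)
$u{\left(d \right)} = 6 + d$ ($u{\left(d \right)} = \left(d + 6\right) + 0 = \left(6 + d\right) + 0 = 6 + d$)
$U{\left(I \right)} = \frac{I}{2}$
$O{\left(a \right)} = 3$ ($O{\left(a \right)} = - 3 \cdot \frac{1}{2} \left(-2\right) = \left(-3\right) \left(-1\right) = 3$)
$m \left(u{\left(-6 \right)} - 38\right) O{\left(0 \right)} = - 17 \left(\left(6 - 6\right) - 38\right) 3 = - 17 \left(0 - 38\right) 3 = \left(-17\right) \left(-38\right) 3 = 646 \cdot 3 = 1938$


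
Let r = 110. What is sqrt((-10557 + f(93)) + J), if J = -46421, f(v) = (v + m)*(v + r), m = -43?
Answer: 2*I*sqrt(11707) ≈ 216.4*I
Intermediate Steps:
f(v) = (-43 + v)*(110 + v) (f(v) = (v - 43)*(v + 110) = (-43 + v)*(110 + v))
sqrt((-10557 + f(93)) + J) = sqrt((-10557 + (-4730 + 93**2 + 67*93)) - 46421) = sqrt((-10557 + (-4730 + 8649 + 6231)) - 46421) = sqrt((-10557 + 10150) - 46421) = sqrt(-407 - 46421) = sqrt(-46828) = 2*I*sqrt(11707)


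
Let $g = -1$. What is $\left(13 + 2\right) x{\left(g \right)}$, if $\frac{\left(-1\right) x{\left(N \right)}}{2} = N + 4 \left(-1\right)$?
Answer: $150$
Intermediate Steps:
$x{\left(N \right)} = 8 - 2 N$ ($x{\left(N \right)} = - 2 \left(N + 4 \left(-1\right)\right) = - 2 \left(N - 4\right) = - 2 \left(-4 + N\right) = 8 - 2 N$)
$\left(13 + 2\right) x{\left(g \right)} = \left(13 + 2\right) \left(8 - -2\right) = 15 \left(8 + 2\right) = 15 \cdot 10 = 150$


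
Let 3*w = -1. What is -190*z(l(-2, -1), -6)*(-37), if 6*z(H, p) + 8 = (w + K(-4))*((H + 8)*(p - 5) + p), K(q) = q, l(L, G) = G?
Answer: 3708325/9 ≈ 4.1204e+5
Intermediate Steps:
w = -1/3 (w = (1/3)*(-1) = -1/3 ≈ -0.33333)
z(H, p) = -4/3 - 13*p/18 - 13*(-5 + p)*(8 + H)/18 (z(H, p) = -4/3 + ((-1/3 - 4)*((H + 8)*(p - 5) + p))/6 = -4/3 + (-13*((8 + H)*(-5 + p) + p)/3)/6 = -4/3 + (-13*((-5 + p)*(8 + H) + p)/3)/6 = -4/3 + (-13*(p + (-5 + p)*(8 + H))/3)/6 = -4/3 + (-13*p/3 - 13*(-5 + p)*(8 + H)/3)/6 = -4/3 + (-13*p/18 - 13*(-5 + p)*(8 + H)/18) = -4/3 - 13*p/18 - 13*(-5 + p)*(8 + H)/18)
-190*z(l(-2, -1), -6)*(-37) = -190*(248/9 - 13/2*(-6) + (65/18)*(-1) - 13/18*(-1)*(-6))*(-37) = -190*(248/9 + 39 - 65/18 - 13/3)*(-37) = -190*1055/18*(-37) = -100225/9*(-37) = 3708325/9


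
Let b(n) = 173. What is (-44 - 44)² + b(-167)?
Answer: 7917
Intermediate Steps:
(-44 - 44)² + b(-167) = (-44 - 44)² + 173 = (-88)² + 173 = 7744 + 173 = 7917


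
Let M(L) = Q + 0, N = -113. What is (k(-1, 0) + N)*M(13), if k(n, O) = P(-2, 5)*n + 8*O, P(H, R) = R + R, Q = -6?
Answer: 738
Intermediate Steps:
P(H, R) = 2*R
k(n, O) = 8*O + 10*n (k(n, O) = (2*5)*n + 8*O = 10*n + 8*O = 8*O + 10*n)
M(L) = -6 (M(L) = -6 + 0 = -6)
(k(-1, 0) + N)*M(13) = ((8*0 + 10*(-1)) - 113)*(-6) = ((0 - 10) - 113)*(-6) = (-10 - 113)*(-6) = -123*(-6) = 738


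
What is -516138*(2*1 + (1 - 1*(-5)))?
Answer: -4129104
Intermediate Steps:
-516138*(2*1 + (1 - 1*(-5))) = -516138*(2 + (1 + 5)) = -516138*(2 + 6) = -516138*8 = -4129104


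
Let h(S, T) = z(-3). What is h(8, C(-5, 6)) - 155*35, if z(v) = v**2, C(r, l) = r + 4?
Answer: -5416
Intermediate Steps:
C(r, l) = 4 + r
h(S, T) = 9 (h(S, T) = (-3)**2 = 9)
h(8, C(-5, 6)) - 155*35 = 9 - 155*35 = 9 - 5425 = -5416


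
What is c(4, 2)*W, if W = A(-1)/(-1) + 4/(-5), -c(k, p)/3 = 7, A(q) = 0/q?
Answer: 84/5 ≈ 16.800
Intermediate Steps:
A(q) = 0
c(k, p) = -21 (c(k, p) = -3*7 = -21)
W = -⅘ (W = 0/(-1) + 4/(-5) = 0*(-1) + 4*(-⅕) = 0 - ⅘ = -⅘ ≈ -0.80000)
c(4, 2)*W = -21*(-⅘) = 84/5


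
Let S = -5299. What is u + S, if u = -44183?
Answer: -49482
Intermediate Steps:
u + S = -44183 - 5299 = -49482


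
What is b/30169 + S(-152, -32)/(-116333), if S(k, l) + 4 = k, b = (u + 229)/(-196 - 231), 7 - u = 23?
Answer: 283548357/214088666897 ≈ 0.0013244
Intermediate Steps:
u = -16 (u = 7 - 1*23 = 7 - 23 = -16)
b = -213/427 (b = (-16 + 229)/(-196 - 231) = 213/(-427) = 213*(-1/427) = -213/427 ≈ -0.49883)
S(k, l) = -4 + k
b/30169 + S(-152, -32)/(-116333) = -213/427/30169 + (-4 - 152)/(-116333) = -213/427*1/30169 - 156*(-1/116333) = -213/12882163 + 156/116333 = 283548357/214088666897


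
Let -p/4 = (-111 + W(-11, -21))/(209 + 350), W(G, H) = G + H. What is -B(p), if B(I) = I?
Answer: -44/43 ≈ -1.0233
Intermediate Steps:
p = 44/43 (p = -4*(-111 + (-11 - 21))/(209 + 350) = -4*(-111 - 32)/559 = -(-572)/559 = -4*(-11/43) = 44/43 ≈ 1.0233)
-B(p) = -1*44/43 = -44/43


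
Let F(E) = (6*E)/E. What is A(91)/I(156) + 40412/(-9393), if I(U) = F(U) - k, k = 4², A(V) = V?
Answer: -1258883/93930 ≈ -13.402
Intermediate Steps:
F(E) = 6
k = 16
I(U) = -10 (I(U) = 6 - 1*16 = 6 - 16 = -10)
A(91)/I(156) + 40412/(-9393) = 91/(-10) + 40412/(-9393) = 91*(-⅒) + 40412*(-1/9393) = -91/10 - 40412/9393 = -1258883/93930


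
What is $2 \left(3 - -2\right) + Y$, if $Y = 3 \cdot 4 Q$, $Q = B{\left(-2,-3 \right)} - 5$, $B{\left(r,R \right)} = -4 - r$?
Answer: $-74$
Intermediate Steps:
$Q = -7$ ($Q = \left(-4 - -2\right) - 5 = \left(-4 + 2\right) - 5 = -2 - 5 = -7$)
$Y = -84$ ($Y = 3 \cdot 4 \left(-7\right) = 12 \left(-7\right) = -84$)
$2 \left(3 - -2\right) + Y = 2 \left(3 - -2\right) - 84 = 2 \left(3 + 2\right) - 84 = 2 \cdot 5 - 84 = 10 - 84 = -74$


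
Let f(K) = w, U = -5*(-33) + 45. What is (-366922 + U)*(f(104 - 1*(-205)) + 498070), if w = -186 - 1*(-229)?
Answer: -182664014456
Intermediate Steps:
U = 210 (U = 165 + 45 = 210)
w = 43 (w = -186 + 229 = 43)
f(K) = 43
(-366922 + U)*(f(104 - 1*(-205)) + 498070) = (-366922 + 210)*(43 + 498070) = -366712*498113 = -182664014456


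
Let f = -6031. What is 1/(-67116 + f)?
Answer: -1/73147 ≈ -1.3671e-5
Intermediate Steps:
1/(-67116 + f) = 1/(-67116 - 6031) = 1/(-73147) = -1/73147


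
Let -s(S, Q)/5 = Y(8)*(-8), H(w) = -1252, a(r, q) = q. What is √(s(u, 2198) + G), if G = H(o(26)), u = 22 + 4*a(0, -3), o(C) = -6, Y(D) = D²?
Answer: 2*√327 ≈ 36.166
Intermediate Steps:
u = 10 (u = 22 + 4*(-3) = 22 - 12 = 10)
G = -1252
s(S, Q) = 2560 (s(S, Q) = -5*8²*(-8) = -320*(-8) = -5*(-512) = 2560)
√(s(u, 2198) + G) = √(2560 - 1252) = √1308 = 2*√327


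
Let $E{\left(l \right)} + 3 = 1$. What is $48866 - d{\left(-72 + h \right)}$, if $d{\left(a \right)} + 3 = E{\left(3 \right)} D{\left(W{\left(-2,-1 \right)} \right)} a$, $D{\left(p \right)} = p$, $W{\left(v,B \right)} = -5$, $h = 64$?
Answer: $48949$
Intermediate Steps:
$E{\left(l \right)} = -2$ ($E{\left(l \right)} = -3 + 1 = -2$)
$d{\left(a \right)} = -3 + 10 a$ ($d{\left(a \right)} = -3 + \left(-2\right) \left(-5\right) a = -3 + 10 a$)
$48866 - d{\left(-72 + h \right)} = 48866 - \left(-3 + 10 \left(-72 + 64\right)\right) = 48866 - \left(-3 + 10 \left(-8\right)\right) = 48866 - \left(-3 - 80\right) = 48866 - -83 = 48866 + 83 = 48949$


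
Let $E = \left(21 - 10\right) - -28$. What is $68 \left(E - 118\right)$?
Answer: $-5372$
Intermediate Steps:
$E = 39$ ($E = \left(21 - 10\right) + 28 = 11 + 28 = 39$)
$68 \left(E - 118\right) = 68 \left(39 - 118\right) = 68 \left(-79\right) = -5372$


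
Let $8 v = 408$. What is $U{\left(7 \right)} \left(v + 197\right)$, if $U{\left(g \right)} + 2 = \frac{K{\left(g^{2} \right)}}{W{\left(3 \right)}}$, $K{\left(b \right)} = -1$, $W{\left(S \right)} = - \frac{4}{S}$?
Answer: $-310$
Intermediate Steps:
$v = 51$ ($v = \frac{1}{8} \cdot 408 = 51$)
$U{\left(g \right)} = - \frac{5}{4}$ ($U{\left(g \right)} = -2 - \frac{1}{\left(-4\right) \frac{1}{3}} = -2 - \frac{1}{- \frac{4}{3}} = -2 - - \frac{3}{4} = -2 + \frac{3}{4} = - \frac{5}{4}$)
$U{\left(7 \right)} \left(v + 197\right) = - \frac{5 \left(51 + 197\right)}{4} = \left(- \frac{5}{4}\right) 248 = -310$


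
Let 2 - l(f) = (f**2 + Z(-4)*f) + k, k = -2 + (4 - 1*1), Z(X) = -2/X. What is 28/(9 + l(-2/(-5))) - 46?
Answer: -10386/241 ≈ -43.095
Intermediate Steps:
k = 1 (k = -2 + (4 - 1) = -2 + 3 = 1)
l(f) = 1 - f**2 - f/2 (l(f) = 2 - ((f**2 + (-2/(-4))*f) + 1) = 2 - ((f**2 + (-2*(-1/4))*f) + 1) = 2 - ((f**2 + f/2) + 1) = 2 - (1 + f**2 + f/2) = 2 + (-1 - f**2 - f/2) = 1 - f**2 - f/2)
28/(9 + l(-2/(-5))) - 46 = 28/(9 + (1 - (-2/(-5))**2 - (-1)/(-5))) - 46 = 28/(9 + (1 - (-2*(-1/5))**2 - (-1)*(-1)/5)) - 46 = 28/(9 + (1 - (2/5)**2 - 1/2*2/5)) - 46 = 28/(9 + (1 - 1*4/25 - 1/5)) - 46 = 28/(9 + (1 - 4/25 - 1/5)) - 46 = 28/(9 + 16/25) - 46 = 28/(241/25) - 46 = 28*(25/241) - 46 = 700/241 - 46 = -10386/241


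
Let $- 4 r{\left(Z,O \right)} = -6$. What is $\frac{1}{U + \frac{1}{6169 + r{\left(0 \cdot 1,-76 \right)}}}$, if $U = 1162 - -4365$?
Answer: $\frac{12341}{68208709} \approx 0.00018093$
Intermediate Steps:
$r{\left(Z,O \right)} = \frac{3}{2}$ ($r{\left(Z,O \right)} = \left(- \frac{1}{4}\right) \left(-6\right) = \frac{3}{2}$)
$U = 5527$ ($U = 1162 + 4365 = 5527$)
$\frac{1}{U + \frac{1}{6169 + r{\left(0 \cdot 1,-76 \right)}}} = \frac{1}{5527 + \frac{1}{6169 + \frac{3}{2}}} = \frac{1}{5527 + \frac{1}{\frac{12341}{2}}} = \frac{1}{5527 + \frac{2}{12341}} = \frac{1}{\frac{68208709}{12341}} = \frac{12341}{68208709}$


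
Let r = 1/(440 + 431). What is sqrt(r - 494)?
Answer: I*sqrt(374767783)/871 ≈ 22.226*I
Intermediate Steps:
r = 1/871 ≈ 0.0011481
sqrt(r - 494) = sqrt(1/871 - 494) = sqrt(-430273/871) = I*sqrt(374767783)/871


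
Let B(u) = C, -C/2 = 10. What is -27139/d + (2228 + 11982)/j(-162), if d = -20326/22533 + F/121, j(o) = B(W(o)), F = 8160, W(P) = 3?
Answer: -101442990292/90704917 ≈ -1118.4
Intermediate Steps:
C = -20 (C = -2*10 = -20)
B(u) = -20
j(o) = -20
d = 181409834/2726493 (d = -20326/22533 + 8160/121 = 181409834/2726493 ≈ 66.536)
-27139/d + (2228 + 11982)/j(-162) = -27139/181409834/2726493 + (2228 + 11982)/(-20) = -27139*2726493/181409834 + 14210*(-1/20) = -73994293527/181409834 - 1421/2 = -101442990292/90704917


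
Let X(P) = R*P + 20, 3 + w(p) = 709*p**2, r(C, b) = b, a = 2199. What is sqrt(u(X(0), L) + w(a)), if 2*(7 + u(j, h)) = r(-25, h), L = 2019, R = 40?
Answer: sqrt(13713768434)/2 ≈ 58553.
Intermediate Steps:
w(p) = -3 + 709*p**2
X(P) = 20 + 40*P (X(P) = 40*P + 20 = 20 + 40*P)
u(j, h) = -7 + h/2
sqrt(u(X(0), L) + w(a)) = sqrt((-7 + (1/2)*2019) + (-3 + 709*2199**2)) = sqrt((-7 + 2019/2) + (-3 + 709*4835601)) = sqrt(2005/2 + (-3 + 3428441109)) = sqrt(2005/2 + 3428441106) = sqrt(6856884217/2) = sqrt(13713768434)/2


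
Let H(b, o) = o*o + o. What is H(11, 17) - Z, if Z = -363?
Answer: 669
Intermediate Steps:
H(b, o) = o + o**2 (H(b, o) = o**2 + o = o + o**2)
H(11, 17) - Z = 17*(1 + 17) - 1*(-363) = 17*18 + 363 = 306 + 363 = 669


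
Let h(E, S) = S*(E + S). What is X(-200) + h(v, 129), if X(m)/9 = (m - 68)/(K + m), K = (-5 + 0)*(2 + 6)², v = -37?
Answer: 1543443/130 ≈ 11873.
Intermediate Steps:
K = -320 (K = -5*8² = -5*64 = -320)
X(m) = 9*(-68 + m)/(-320 + m) (X(m) = 9*((m - 68)/(-320 + m)) = 9*((-68 + m)/(-320 + m)) = 9*(-68 + m)/(-320 + m))
X(-200) + h(v, 129) = 9*(-68 - 200)/(-320 - 200) + 129*(-37 + 129) = 9*(-268)/(-520) + 129*92 = 9*(-1/520)*(-268) + 11868 = 603/130 + 11868 = 1543443/130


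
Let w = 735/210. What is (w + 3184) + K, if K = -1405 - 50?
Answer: 3465/2 ≈ 1732.5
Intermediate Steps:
w = 7/2 (w = 735*(1/210) = 7/2 ≈ 3.5000)
K = -1455
(w + 3184) + K = (7/2 + 3184) - 1455 = 6375/2 - 1455 = 3465/2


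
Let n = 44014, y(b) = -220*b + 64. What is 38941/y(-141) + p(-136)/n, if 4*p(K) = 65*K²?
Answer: 5528278107/684065588 ≈ 8.0815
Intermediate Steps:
y(b) = 64 - 220*b
p(K) = 65*K²/4 (p(K) = (65*K²)/4 = 65*K²/4)
38941/y(-141) + p(-136)/n = 38941/(64 - 220*(-141)) + ((65/4)*(-136)²)/44014 = 38941/(64 + 31020) + ((65/4)*18496)*(1/44014) = 38941/31084 + 300560*(1/44014) = 38941*(1/31084) + 150280/22007 = 38941/31084 + 150280/22007 = 5528278107/684065588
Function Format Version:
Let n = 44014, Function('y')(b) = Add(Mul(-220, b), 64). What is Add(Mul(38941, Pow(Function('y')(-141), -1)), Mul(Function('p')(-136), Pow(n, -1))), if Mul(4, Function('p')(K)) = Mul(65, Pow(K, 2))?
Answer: Rational(5528278107, 684065588) ≈ 8.0815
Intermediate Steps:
Function('y')(b) = Add(64, Mul(-220, b))
Function('p')(K) = Mul(Rational(65, 4), Pow(K, 2)) (Function('p')(K) = Mul(Rational(1, 4), Mul(65, Pow(K, 2))) = Mul(Rational(65, 4), Pow(K, 2)))
Add(Mul(38941, Pow(Function('y')(-141), -1)), Mul(Function('p')(-136), Pow(n, -1))) = Add(Mul(38941, Pow(Add(64, Mul(-220, -141)), -1)), Mul(Mul(Rational(65, 4), Pow(-136, 2)), Pow(44014, -1))) = Add(Mul(38941, Pow(Add(64, 31020), -1)), Mul(Mul(Rational(65, 4), 18496), Rational(1, 44014))) = Add(Mul(38941, Pow(31084, -1)), Mul(300560, Rational(1, 44014))) = Add(Mul(38941, Rational(1, 31084)), Rational(150280, 22007)) = Add(Rational(38941, 31084), Rational(150280, 22007)) = Rational(5528278107, 684065588)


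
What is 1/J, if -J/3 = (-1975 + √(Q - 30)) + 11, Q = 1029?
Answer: 1964/11568891 + √111/3856297 ≈ 0.00017250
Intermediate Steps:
J = 5892 - 9*√111 (J = -3*((-1975 + √(1029 - 30)) + 11) = -3*((-1975 + √999) + 11) = -3*((-1975 + 3*√111) + 11) = -3*(-1964 + 3*√111) = 5892 - 9*√111 ≈ 5797.2)
1/J = 1/(5892 - 9*√111)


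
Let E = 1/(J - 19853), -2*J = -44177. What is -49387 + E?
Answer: -220809275/4471 ≈ -49387.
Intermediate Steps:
J = 44177/2 (J = -½*(-44177) = 44177/2 ≈ 22089.)
E = 2/4471 (E = 1/(44177/2 - 19853) = 1/(4471/2) = 2/4471 ≈ 0.00044733)
-49387 + E = -49387 + 2/4471 = -220809275/4471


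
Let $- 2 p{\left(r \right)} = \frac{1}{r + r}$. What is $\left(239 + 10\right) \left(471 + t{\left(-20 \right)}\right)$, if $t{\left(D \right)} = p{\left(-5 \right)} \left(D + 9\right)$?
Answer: $\frac{2342841}{20} \approx 1.1714 \cdot 10^{5}$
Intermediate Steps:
$p{\left(r \right)} = - \frac{1}{4 r}$ ($p{\left(r \right)} = - \frac{1}{2 \left(r + r\right)} = - \frac{1}{2 \cdot 2 r} = - \frac{\frac{1}{2} \frac{1}{r}}{2} = - \frac{1}{4 r}$)
$t{\left(D \right)} = \frac{9}{20} + \frac{D}{20}$ ($t{\left(D \right)} = - \frac{1}{4 \left(-5\right)} \left(D + 9\right) = \left(- \frac{1}{4}\right) \left(- \frac{1}{5}\right) \left(9 + D\right) = \frac{9 + D}{20} = \frac{9}{20} + \frac{D}{20}$)
$\left(239 + 10\right) \left(471 + t{\left(-20 \right)}\right) = \left(239 + 10\right) \left(471 + \left(\frac{9}{20} + \frac{1}{20} \left(-20\right)\right)\right) = 249 \left(471 + \left(\frac{9}{20} - 1\right)\right) = 249 \left(471 - \frac{11}{20}\right) = 249 \cdot \frac{9409}{20} = \frac{2342841}{20}$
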